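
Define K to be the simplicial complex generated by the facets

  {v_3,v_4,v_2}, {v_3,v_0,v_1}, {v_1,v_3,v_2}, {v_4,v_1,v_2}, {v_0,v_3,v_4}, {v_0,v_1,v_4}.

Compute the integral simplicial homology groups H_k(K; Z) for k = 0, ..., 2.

H_0 = Z,  H_1 = 0,  H_2 = Z.

Take the total order v_0 < v_1 < v_2 < v_3 < v_4 on the vertex set. Then K (dimension 2) consists of the simplices:

  0-simplices (5): [v_0], [v_1], [v_2], [v_3], [v_4]
  1-simplices (9): [v_0,v_1], [v_0,v_3], [v_0,v_4], [v_1,v_2], [v_1,v_3], [v_1,v_4], [v_2,v_3], [v_2,v_4], [v_3,v_4]
  2-simplices (6): [v_0,v_1,v_3], [v_0,v_1,v_4], [v_0,v_3,v_4], [v_1,v_2,v_3], [v_1,v_2,v_4], [v_2,v_3,v_4]

so the chain groups are C_0 ≅ Z^5, C_1 ≅ Z^9, C_2 ≅ Z^6.

The boundary map ∂_1: C_1 → C_0 is given by ∂[p,q] = [q] − [p]. For instance
  ∂[v_0,v_4] = [v_4] − [v_0].
The 5×9 boundary matrix has rank 4 and Smith normal form diag(1,1,1,1).

The boundary map ∂_2: C_2 → C_1 sends each 2-simplex [p,q,r] to [q,r] − [p,r] + [p,q]. For instance
  ∂[v_0,v_3,v_4] = [v_3,v_4] − [v_0,v_4] + [v_0,v_3],
  ∂[v_1,v_2,v_3] = [v_2,v_3] − [v_1,v_3] + [v_1,v_2].
The resulting 9×6 matrix has rank 5, and its Smith normal form has invariant factors (1,1,1,1,1).

From H_k ≅ ker(∂_k) / im(∂_{k+1}) we obtain:

  H_0: rank C_0 − rank ∂_1 = 5 − 4 = 1, and the invariant factors of ∂_1 are all 1, so H_0 ≅ Z.
  H_1: rank ker ∂_1 − rank ∂_2 = (9 − 4) − 5 = 0, and the invariant factors of ∂_2 are all 1, so H_1 ≅ 0.
  H_2: rank ker ∂_2 − rank ∂_3 = (6 − 5) − 0 = 1, and there is no ∂_3, so H_2 ≅ Z.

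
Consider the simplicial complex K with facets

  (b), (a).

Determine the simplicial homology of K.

H_0 = Z^2.

Fix the vertex order a < b and write every simplex with vertices in increasing order. Then dim K = 0 and the simplices of K are:

  0-simplices (2): a, b

giving chain groups C_0 ≅ Z^2.

Reading off H_k = ker ∂_k / im ∂_{k+1}:

  H_0: rank C_0 − rank ∂_1 = 2 − 0 = 2, and there is no ∂_1, so H_0 = Z^2.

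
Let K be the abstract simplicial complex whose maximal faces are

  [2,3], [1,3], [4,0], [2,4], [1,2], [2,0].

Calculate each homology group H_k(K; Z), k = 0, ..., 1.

Fix the vertex order 0 < 1 < 2 < 3 < 4 and write every simplex with vertices in increasing order. Then dim K = 1 and the simplices of K are:

  0-simplices (5): [0], [1], [2], [3], [4]
  1-simplices (6): [0,2], [0,4], [1,2], [1,3], [2,3], [2,4]

giving chain groups C_0 ≅ Z^5, C_1 ≅ Z^6.

Boundary ∂_1: C_1 → C_0 maps an edge to its endpoints' difference, ∂[p,q] = q − p. For instance
  ∂[2,3] = [3] − [2].
The resulting 5×6 matrix has rank 4, and its Smith normal form has invariant factors (1,1,1,1).

From H_k ≅ ker(∂_k) / im(∂_{k+1}) we obtain:

  H_0: rank C_0 − rank ∂_1 = 5 − 4 = 1, and the invariant factors of ∂_1 are all 1, so H_0 = Z.
  H_1: rank ker ∂_1 − rank ∂_2 = (6 − 4) − 0 = 2, and there is no ∂_2, so H_1 = Z^2.

As a check, the Euler characteristic is 5 − 6 = -1, which agrees with 1 − 2 = -1.

H_0 ≅ Z,  H_1 ≅ Z^2.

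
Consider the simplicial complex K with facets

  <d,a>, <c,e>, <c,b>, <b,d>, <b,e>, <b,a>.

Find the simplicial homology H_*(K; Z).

H_0 ≅ Z,  H_1 ≅ Z^2.

Take the total order a < b < c < d < e on the vertex set. Then K (dimension 1) consists of the simplices:

  0-simplices (5): a, b, c, d, e
  1-simplices (6): ab, ad, bc, bd, be, ce

Hence C_0 ≅ Z^5, C_1 ≅ Z^6.

∂_1: C_1 → C_0 maps an edge to its endpoints' difference, ∂[p,q] = q − p.
The 5×6 boundary matrix has rank 4 and Smith normal form diag(1,1,1,1).

Now H_k = ker ∂_k / im ∂_{k+1}, so:

  H_0: rank C_0 − rank ∂_1 = 5 − 4 = 1, and the invariant factors of ∂_1 are all 1, so H_0 ≅ Z.
  H_1: rank ker ∂_1 − rank ∂_2 = (6 − 4) − 0 = 2, and there is no ∂_2, so H_1 ≅ Z^2.

As a check, the Euler characteristic is 5 − 6 = -1, which agrees with 1 − 2 = -1.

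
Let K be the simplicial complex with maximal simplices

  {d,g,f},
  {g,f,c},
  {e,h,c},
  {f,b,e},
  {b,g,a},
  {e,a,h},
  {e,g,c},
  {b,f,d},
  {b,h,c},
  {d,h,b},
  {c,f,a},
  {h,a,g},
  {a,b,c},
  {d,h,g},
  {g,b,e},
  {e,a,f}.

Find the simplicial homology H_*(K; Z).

Order the vertices as a < b < c < d < e < f < g < h. Listing each simplex with vertices in this order, K has dimension 2 with simplices:

  0-simplices (8): a, b, c, d, e, f, g, h
  1-simplices (24): ab, ac, ae, af, ag, ah, bc, bd, be, bf, bg, bh, ce, cf, cg, ch, df, dg, dh, ef, eg, eh, fg, gh
  2-simplices (16): abc, abg, acf, aef, aeh, agh, bch, bdf, bdh, bef, beg, ceg, ceh, cfg, dfg, dgh

giving chain groups C_0 ≅ Z^8, C_1 ≅ Z^24, C_2 ≅ Z^16.

Boundary ∂_1: C_1 → C_0 is given by ∂[p,q] = [q] − [p].
The 8×24 boundary matrix has rank 7 and Smith normal form diag(1,1,1,1,1,1,1).

∂_2: C_2 → C_1 sends each 2-simplex [p,q,r] to [q,r] − [p,r] + [p,q]. For instance
  ∂bef = ef − bf + be,
  ∂dfg = fg − dg + df.
As a 24×16 matrix over Z this has rank 15, with invariant factors (1,1,1,1,1,1,1,1,1,1,1,1,1,1,1).

From H_k ≅ ker(∂_k) / im(∂_{k+1}) we obtain:

  H_0: rank C_0 − rank ∂_1 = 8 − 7 = 1, and the invariant factors of ∂_1 are all 1, so H_0 ≅ Z.
  H_1: rank ker ∂_1 − rank ∂_2 = (24 − 7) − 15 = 2, and the invariant factors of ∂_2 are all 1, so H_1 ≅ Z^2.
  H_2: rank ker ∂_2 − rank ∂_3 = (16 − 15) − 0 = 1, and there is no ∂_3, so H_2 ≅ Z.

As a check, the Euler characteristic is 8 − 24 + 16 = 0, which agrees with 1 − 2 + 1 = 0.
(K is a triangulation of the torus T^2.)

H_0 = Z,  H_1 = Z^2,  H_2 = Z.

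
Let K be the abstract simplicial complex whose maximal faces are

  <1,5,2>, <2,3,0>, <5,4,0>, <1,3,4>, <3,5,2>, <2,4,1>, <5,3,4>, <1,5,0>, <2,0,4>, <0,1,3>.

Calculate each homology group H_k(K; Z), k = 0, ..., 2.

H_0 = Z,  H_1 = Z/2,  H_2 = 0.

Fix the vertex order 0 < 1 < 2 < 3 < 4 < 5 and write every simplex with vertices in increasing order. Then dim K = 2 and the simplices of K are:

  0-simplices (6): [0], [1], [2], [3], [4], [5]
  1-simplices (15): [0,1], [0,2], [0,3], [0,4], [0,5], [1,2], [1,3], [1,4], [1,5], [2,3], [2,4], [2,5], [3,4], [3,5], [4,5]
  2-simplices (10): [0,1,3], [0,1,5], [0,2,3], [0,2,4], [0,4,5], [1,2,4], [1,2,5], [1,3,4], [2,3,5], [3,4,5]

giving chain groups C_0 ≅ Z^6, C_1 ≅ Z^15, C_2 ≅ Z^10.

The boundary map ∂_1: C_1 → C_0 maps an edge to its endpoints' difference, ∂[p,q] = q − p. For instance
  ∂[1,2] = [2] − [1].
This gives a 6×15 integer matrix of rank 5; reducing to Smith normal form yields diagonal entries (1,1,1,1,1).

Boundary ∂_2: C_2 → C_1 acts by ∂[p,q,r] = [q,r] − [p,r] + [p,q]. For instance
  ∂[0,1,3] = [1,3] − [0,3] + [0,1],
  ∂[1,2,5] = [2,5] − [1,5] + [1,2].
The resulting 15×10 matrix has rank 10, and its Smith normal form has invariant factors (1,1,1,1,1,1,1,1,1,2).

From H_k ≅ ker(∂_k) / im(∂_{k+1}) we obtain:

  H_0: rank C_0 − rank ∂_1 = 6 − 5 = 1, and the invariant factors of ∂_1 are all 1, so H_0 = Z.
  H_1: rank ker ∂_1 − rank ∂_2 = (15 − 5) − 10 = 0, and ∂_2 has invariant factor 2 > 1, so H_1 = Z/2.
  H_2: rank ker ∂_2 − rank ∂_3 = (10 − 10) − 0 = 0, and there is no ∂_3, so H_2 = 0.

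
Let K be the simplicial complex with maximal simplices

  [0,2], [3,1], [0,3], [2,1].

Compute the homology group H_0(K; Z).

Order the vertices as 0 < 1 < 2 < 3. Listing each simplex with vertices in this order, K has dimension 1 with simplices:

  0-simplices (4): [0], [1], [2], [3]
  1-simplices (4): [0,2], [0,3], [1,2], [1,3]

giving chain groups C_0 ≅ Z^4, C_1 ≅ Z^4.

Boundary ∂_1: C_1 → C_0 maps an edge to its endpoints' difference, ∂[p,q] = q − p. For instance
  ∂[0,3] = [3] − [0].
The 4×4 boundary matrix has rank 3 and Smith normal form diag(1,1,1).

Now H_k = ker ∂_k / im ∂_{k+1}, so:

  H_0: rank C_0 − rank ∂_1 = 4 − 3 = 1, and the invariant factors of ∂_1 are all 1, so H_0 = Z.

H_0 = Z.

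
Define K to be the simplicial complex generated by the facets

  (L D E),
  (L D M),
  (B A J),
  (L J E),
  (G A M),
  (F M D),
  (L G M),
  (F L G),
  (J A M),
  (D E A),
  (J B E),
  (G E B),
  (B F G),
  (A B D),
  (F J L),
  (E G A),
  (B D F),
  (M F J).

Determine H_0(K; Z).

H_0 ≅ Z.

Order the vertices as A < B < D < E < F < G < J < L < M. Listing each simplex with vertices in this order, K has dimension 2 with simplices:

  0-simplices (9): A, B, D, E, F, G, J, L, M
  1-simplices (27): AB, AD, AE, AG, AJ, AM, BD, BE, BF, BG, BJ, DE, DF, DL, DM, EG, EJ, EL, FG, FJ, FL, FM, GL, GM, JL, JM, LM
  2-simplices (18): ABD, ABJ, ADE, AEG, AGM, AJM, BDF, BEG, BEJ, BFG, DEL, DFM, DLM, EJL, FGL, FJL, FJM, GLM

giving chain groups C_0 ≅ Z^9, C_1 ≅ Z^27, C_2 ≅ Z^18.

The boundary map ∂_1: C_1 → C_0 is given by ∂[p,q] = [q] − [p]. For instance
  ∂AG = G − A.
The resulting 9×27 matrix has rank 8, and its Smith normal form has invariant factors (1,1,1,1,1,1,1,1).

The boundary map ∂_2: C_2 → C_1 acts by ∂[p,q,r] = [q,r] − [p,r] + [p,q]. For instance
  ∂DEL = EL − DL + DE,
  ∂BDF = DF − BF + BD.
The 27×18 boundary matrix has rank 18 and Smith normal form diag(1,1,1,1,1,1,1,1,1,1,1,1,1,1,1,1,1,2).

Computing H_k = (kernel of ∂_k) / (image of ∂_{k+1}):

  H_0: rank C_0 − rank ∂_1 = 9 − 8 = 1, and the invariant factors of ∂_1 are all 1, so H_0 ≅ Z.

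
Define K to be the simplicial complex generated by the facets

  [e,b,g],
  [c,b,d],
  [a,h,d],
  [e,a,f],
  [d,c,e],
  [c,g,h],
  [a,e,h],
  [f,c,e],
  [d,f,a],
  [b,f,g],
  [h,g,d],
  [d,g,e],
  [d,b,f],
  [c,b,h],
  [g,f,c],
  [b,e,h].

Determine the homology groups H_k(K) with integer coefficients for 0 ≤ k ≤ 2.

Order the vertices as a < b < c < d < e < f < g < h. Listing each simplex with vertices in this order, K has dimension 2 with simplices:

  0-simplices (8): a, b, c, d, e, f, g, h
  1-simplices (24): ad, ae, af, ah, bc, bd, be, bf, bg, bh, cd, ce, cf, cg, ch, de, df, dg, dh, ef, eg, eh, fg, gh
  2-simplices (16): adf, adh, aef, aeh, bcd, bch, bdf, beg, beh, bfg, cde, cef, cfg, cgh, deg, dgh

giving chain groups C_0 ≅ Z^8, C_1 ≅ Z^24, C_2 ≅ Z^16.

The boundary map ∂_1: C_1 → C_0 is given by ∂[p,q] = [q] − [p]. For instance
  ∂ch = h − c.
The 8×24 boundary matrix has rank 7 and Smith normal form diag(1,1,1,1,1,1,1).

∂_2: C_2 → C_1 maps a triangle to the signed sum of its edges. For instance
  ∂bdf = df − bf + bd,
  ∂bfg = fg − bg + bf.
The 24×16 boundary matrix has rank 15 and Smith normal form diag(1,1,1,1,1,1,1,1,1,1,1,1,1,1,1).

Computing H_k = (kernel of ∂_k) / (image of ∂_{k+1}):

  H_0: rank C_0 − rank ∂_1 = 8 − 7 = 1, and the invariant factors of ∂_1 are all 1, so H_0 ≅ Z.
  H_1: rank ker ∂_1 − rank ∂_2 = (24 − 7) − 15 = 2, and the invariant factors of ∂_2 are all 1, so H_1 ≅ Z^2.
  H_2: rank ker ∂_2 − rank ∂_3 = (16 − 15) − 0 = 1, and there is no ∂_3, so H_2 ≅ Z.

H_0 ≅ Z,  H_1 ≅ Z^2,  H_2 ≅ Z.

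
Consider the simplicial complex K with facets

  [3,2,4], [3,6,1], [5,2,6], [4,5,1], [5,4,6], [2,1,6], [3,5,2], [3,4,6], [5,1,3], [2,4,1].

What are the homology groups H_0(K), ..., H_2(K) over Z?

H_0 = Z,  H_1 = Z/2,  H_2 = 0.

K has 6 vertices, 15 edges, 10 triangles.
rank ∂_0 = 0, rank ∂_1 = 5 ⇒ b_0 = 6 − 0 − 5 = 1; all invariant factors of ∂_1 are 1 so no torsion. So H_0 ≅ Z.
rank ∂_1 = 5, rank ∂_2 = 10 ⇒ b_1 = 15 − 5 − 10 = 0; ∂_2 has invariant factor(s) [2] giving torsion. So H_1 ≅ Z/2.
rank ∂_2 = 10, rank ∂_3 = 0 ⇒ b_2 = 10 − 10 − 0 = 0. So H_2 ≅ 0.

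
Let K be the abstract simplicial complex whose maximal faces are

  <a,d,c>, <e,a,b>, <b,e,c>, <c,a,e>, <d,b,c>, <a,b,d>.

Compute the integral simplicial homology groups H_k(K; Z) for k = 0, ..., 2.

H_0 = Z,  H_1 = 0,  H_2 = Z.

Take the total order a < b < c < d < e on the vertex set. Then K (dimension 2) consists of the simplices:

  0-simplices (5): a, b, c, d, e
  1-simplices (9): ab, ac, ad, ae, bc, bd, be, cd, ce
  2-simplices (6): abd, abe, acd, ace, bcd, bce

giving chain groups C_0 ≅ Z^5, C_1 ≅ Z^9, C_2 ≅ Z^6.

Boundary ∂_1: C_1 → C_0 is given by ∂[p,q] = [q] − [p]. For instance
  ∂bd = d − b.
This gives a 5×9 integer matrix of rank 4; reducing to Smith normal form yields diagonal entries (1,1,1,1).

Boundary ∂_2: C_2 → C_1 acts by ∂[p,q,r] = [q,r] − [p,r] + [p,q]. For instance
  ∂abd = bd − ad + ab,
  ∂ace = ce − ae + ac.
As a 9×6 matrix over Z this has rank 5, with invariant factors (1,1,1,1,1).

From H_k ≅ ker(∂_k) / im(∂_{k+1}) we obtain:

  H_0: rank C_0 − rank ∂_1 = 5 − 4 = 1, and the invariant factors of ∂_1 are all 1, so H_0 = Z.
  H_1: rank ker ∂_1 − rank ∂_2 = (9 − 4) − 5 = 0, and the invariant factors of ∂_2 are all 1, so H_1 = 0.
  H_2: rank ker ∂_2 − rank ∂_3 = (6 − 5) − 0 = 1, and there is no ∂_3, so H_2 = Z.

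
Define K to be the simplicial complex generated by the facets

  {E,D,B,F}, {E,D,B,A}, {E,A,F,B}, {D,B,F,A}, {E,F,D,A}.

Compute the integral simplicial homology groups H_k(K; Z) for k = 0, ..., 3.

Take the total order A < B < D < E < F on the vertex set. Then K (dimension 3) consists of the simplices:

  0-simplices (5): A, B, D, E, F
  1-simplices (10): AB, AD, AE, AF, BD, BE, BF, DE, DF, EF
  2-simplices (10): ABD, ABE, ABF, ADE, ADF, AEF, BDE, BDF, BEF, DEF
  3-simplices (5): ABDE, ABDF, ABEF, ADEF, BDEF

giving chain groups C_0 ≅ Z^5, C_1 ≅ Z^10, C_2 ≅ Z^10, C_3 ≅ Z^5.

Boundary ∂_1: C_1 → C_0 maps an edge to its endpoints' difference, ∂[p,q] = q − p.
The resulting 5×10 matrix has rank 4, and its Smith normal form has invariant factors (1,1,1,1).

The boundary map ∂_2: C_2 → C_1 sends each 2-simplex [p,q,r] to [q,r] − [p,r] + [p,q]. For instance
  ∂ABF = BF − AF + AB,
  ∂DEF = EF − DF + DE.
The resulting 10×10 matrix has rank 6, and its Smith normal form has invariant factors (1,1,1,1,1,1).

The boundary map ∂_3: C_3 → C_2 sends each 3-simplex σ to the alternating sum Σ_i (−1)^i (σ with its i-th vertex removed). For instance
  ∂ADEF = DEF − AEF + ADF − ADE,
  ∂BDEF = DEF − BEF + BDF − BDE.
The 10×5 boundary matrix has rank 4 and Smith normal form diag(1,1,1,1).

From H_k ≅ ker(∂_k) / im(∂_{k+1}) we obtain:

  H_0: rank C_0 − rank ∂_1 = 5 − 4 = 1, and the invariant factors of ∂_1 are all 1, so H_0 ≅ Z.
  H_1: rank ker ∂_1 − rank ∂_2 = (10 − 4) − 6 = 0, and the invariant factors of ∂_2 are all 1, so H_1 ≅ 0.
  H_2: rank ker ∂_2 − rank ∂_3 = (10 − 6) − 4 = 0, and the invariant factors of ∂_3 are all 1, so H_2 ≅ 0.
  H_3: rank ker ∂_3 − rank ∂_4 = (5 − 4) − 0 = 1, and there is no ∂_4, so H_3 ≅ Z.

H_0 ≅ Z,  H_1 = 0,  H_2 = 0,  H_3 ≅ Z.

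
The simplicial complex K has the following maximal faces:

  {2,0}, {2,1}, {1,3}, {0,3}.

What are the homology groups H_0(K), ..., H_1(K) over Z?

H_0 ≅ Z,  H_1 ≅ Z.

K has 4 vertices, 4 edges.
rank ∂_0 = 0, rank ∂_1 = 3 ⇒ b_0 = 4 − 0 − 3 = 1; all invariant factors of ∂_1 are 1 so no torsion. So H_0 = Z.
rank ∂_1 = 3, rank ∂_2 = 0 ⇒ b_1 = 4 − 3 − 0 = 1. So H_1 = Z.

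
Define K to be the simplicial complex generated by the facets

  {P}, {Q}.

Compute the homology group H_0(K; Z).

We work with the vertex ordering P < Q. The simplices of K, each written with vertices in increasing order, are:

  0-simplices (2): P, Q

Hence C_0 ≅ Z^2.

Reading off H_k = ker ∂_k / im ∂_{k+1}:

  H_0: rank C_0 − rank ∂_1 = 2 − 0 = 2, and there is no ∂_1, so H_0 ≅ Z^2.

H_0 ≅ Z^2.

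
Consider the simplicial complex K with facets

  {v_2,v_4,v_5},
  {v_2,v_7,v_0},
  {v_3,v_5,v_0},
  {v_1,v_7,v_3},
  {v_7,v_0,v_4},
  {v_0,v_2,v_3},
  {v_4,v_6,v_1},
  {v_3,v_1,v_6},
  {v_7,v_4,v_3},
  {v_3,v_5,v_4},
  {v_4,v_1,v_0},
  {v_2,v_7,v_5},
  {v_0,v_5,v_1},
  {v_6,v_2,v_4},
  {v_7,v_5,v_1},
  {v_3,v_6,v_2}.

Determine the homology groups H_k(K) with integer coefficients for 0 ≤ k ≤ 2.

Order the vertices as v_0 < v_1 < v_2 < v_3 < v_4 < v_5 < v_6 < v_7. Listing each simplex with vertices in this order, K has dimension 2 with simplices:

  0-simplices (8): [v_0], [v_1], [v_2], [v_3], [v_4], [v_5], [v_6], [v_7]
  1-simplices (24): (24 of them)
  2-simplices (16): (16 of them)

giving chain groups C_0 ≅ Z^8, C_1 ≅ Z^24, C_2 ≅ Z^16.

The boundary map ∂_1: C_1 → C_0 sends each edge [p,q] (with p < q) to q − p. For instance
  ∂[v_2,v_3] = [v_3] − [v_2].
As a 8×24 matrix over Z this has rank 7, with invariant factors (1,1,1,1,1,1,1).

The boundary map ∂_2: C_2 → C_1 maps a triangle to the signed sum of its edges. For instance
  ∂[v_2,v_5,v_7] = [v_5,v_7] − [v_2,v_7] + [v_2,v_5],
  ∂[v_3,v_4,v_5] = [v_4,v_5] − [v_3,v_5] + [v_3,v_4].
This gives a 24×16 integer matrix of rank 15; reducing to Smith normal form yields diagonal entries (1,1,1,1,1,1,1,1,1,1,1,1,1,1,1).

Computing H_k = (kernel of ∂_k) / (image of ∂_{k+1}):

  H_0: rank C_0 − rank ∂_1 = 8 − 7 = 1, and the invariant factors of ∂_1 are all 1, so H_0 ≅ Z.
  H_1: rank ker ∂_1 − rank ∂_2 = (24 − 7) − 15 = 2, and the invariant factors of ∂_2 are all 1, so H_1 ≅ Z^2.
  H_2: rank ker ∂_2 − rank ∂_3 = (16 − 15) − 0 = 1, and there is no ∂_3, so H_2 ≅ Z.

As a check, the Euler characteristic is 8 − 24 + 16 = 0, which agrees with 1 − 2 + 1 = 0.

H_0 ≅ Z,  H_1 ≅ Z^2,  H_2 ≅ Z.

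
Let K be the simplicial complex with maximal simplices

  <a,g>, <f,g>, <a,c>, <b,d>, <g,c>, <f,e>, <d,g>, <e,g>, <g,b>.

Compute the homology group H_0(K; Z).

H_0 = Z.

K has 7 vertices, 9 edges.
rank ∂_0 = 0, rank ∂_1 = 6 ⇒ b_0 = 7 − 0 − 6 = 1; all invariant factors of ∂_1 are 1 so no torsion. So H_0 = Z.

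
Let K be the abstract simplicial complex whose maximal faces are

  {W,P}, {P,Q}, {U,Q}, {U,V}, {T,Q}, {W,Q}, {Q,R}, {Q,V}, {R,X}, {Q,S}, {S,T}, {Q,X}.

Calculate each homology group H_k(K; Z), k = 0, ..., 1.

H_0 = Z,  H_1 = Z^4.

Order the vertices as P < Q < R < S < T < U < V < W < X. Listing each simplex with vertices in this order, K has dimension 1 with simplices:

  0-simplices (9): P, Q, R, S, T, U, V, W, X
  1-simplices (12): PQ, PW, QR, QS, QT, QU, QV, QW, QX, RX, ST, UV

so the chain groups are C_0 ≅ Z^9, C_1 ≅ Z^12.

∂_1: C_1 → C_0 sends each edge [p,q] (with p < q) to q − p.
The 9×12 boundary matrix has rank 8 and Smith normal form diag(1,1,1,1,1,1,1,1).

From H_k ≅ ker(∂_k) / im(∂_{k+1}) we obtain:

  H_0: rank C_0 − rank ∂_1 = 9 − 8 = 1, and the invariant factors of ∂_1 are all 1, so H_0 = Z.
  H_1: rank ker ∂_1 − rank ∂_2 = (12 − 8) − 0 = 4, and there is no ∂_2, so H_1 = Z^4.

As a check, the Euler characteristic is 9 − 12 = -3, which agrees with 1 − 4 = -3.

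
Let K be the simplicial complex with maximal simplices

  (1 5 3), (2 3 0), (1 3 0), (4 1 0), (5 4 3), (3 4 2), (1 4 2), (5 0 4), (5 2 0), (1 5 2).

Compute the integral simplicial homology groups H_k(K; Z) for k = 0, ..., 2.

H_0 = Z,  H_1 = Z/2Z,  H_2 = 0.

Fix the vertex order 0 < 1 < 2 < 3 < 4 < 5 and write every simplex with vertices in increasing order. Then dim K = 2 and the simplices of K are:

  0-simplices (6): [0], [1], [2], [3], [4], [5]
  1-simplices (15): [0,1], [0,2], [0,3], [0,4], [0,5], [1,2], [1,3], [1,4], [1,5], [2,3], [2,4], [2,5], [3,4], [3,5], [4,5]
  2-simplices (10): [0,1,3], [0,1,4], [0,2,3], [0,2,5], [0,4,5], [1,2,4], [1,2,5], [1,3,5], [2,3,4], [3,4,5]

so the chain groups are C_0 ≅ Z^6, C_1 ≅ Z^15, C_2 ≅ Z^10.

Boundary ∂_1: C_1 → C_0 is given by ∂[p,q] = [q] − [p]. For instance
  ∂[1,2] = [2] − [1].
This gives a 6×15 integer matrix of rank 5; reducing to Smith normal form yields diagonal entries (1,1,1,1,1).

The boundary map ∂_2: C_2 → C_1 acts by ∂[p,q,r] = [q,r] − [p,r] + [p,q]. For instance
  ∂[0,1,3] = [1,3] − [0,3] + [0,1],
  ∂[3,4,5] = [4,5] − [3,5] + [3,4].
This gives a 15×10 integer matrix of rank 10; reducing to Smith normal form yields diagonal entries (1,1,1,1,1,1,1,1,1,2).

Reading off H_k = ker ∂_k / im ∂_{k+1}:

  H_0: rank C_0 − rank ∂_1 = 6 − 5 = 1, and the invariant factors of ∂_1 are all 1, so H_0 = Z.
  H_1: rank ker ∂_1 − rank ∂_2 = (15 − 5) − 10 = 0, and ∂_2 has invariant factor 2 > 1, so H_1 = Z/2Z.
  H_2: rank ker ∂_2 − rank ∂_3 = (10 − 10) − 0 = 0, and there is no ∂_3, so H_2 = 0.

As a check, the Euler characteristic is 6 − 15 + 10 = 1, which agrees with 1 − 0 + 0 = 1.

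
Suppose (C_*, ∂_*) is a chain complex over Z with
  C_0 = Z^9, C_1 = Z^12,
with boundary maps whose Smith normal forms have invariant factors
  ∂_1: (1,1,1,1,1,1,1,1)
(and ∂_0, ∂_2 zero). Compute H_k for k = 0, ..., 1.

H_0: b_0 = 9 − 0 − 8 = 1; torsion from ∂_1 factors > 1: none. So H_0 ≅ Z.
H_1: b_1 = 12 − 8 − 0 = 4; torsion from ∂_2 factors > 1: none. So H_1 ≅ Z^4.

H_0 ≅ Z,  H_1 ≅ Z^4.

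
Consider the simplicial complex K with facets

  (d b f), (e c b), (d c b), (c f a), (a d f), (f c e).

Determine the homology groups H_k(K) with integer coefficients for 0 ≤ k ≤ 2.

Fix the vertex order a < b < c < d < e < f and write every simplex with vertices in increasing order. Then dim K = 2 and the simplices of K are:

  0-simplices (6): a, b, c, d, e, f
  1-simplices (12): ac, ad, af, bc, bd, be, bf, cd, ce, cf, df, ef
  2-simplices (6): acf, adf, bcd, bce, bdf, cef

Hence C_0 ≅ Z^6, C_1 ≅ Z^12, C_2 ≅ Z^6.

Boundary ∂_1: C_1 → C_0 is given by ∂[p,q] = [q] − [p].
This gives a 6×12 integer matrix of rank 5; reducing to Smith normal form yields diagonal entries (1,1,1,1,1).

Boundary ∂_2: C_2 → C_1 sends each 2-simplex [p,q,r] to [q,r] − [p,r] + [p,q]. For instance
  ∂adf = df − af + ad,
  ∂acf = cf − af + ac.
This gives a 12×6 integer matrix of rank 6; reducing to Smith normal form yields diagonal entries (1,1,1,1,1,1).

From H_k ≅ ker(∂_k) / im(∂_{k+1}) we obtain:

  H_0: rank C_0 − rank ∂_1 = 6 − 5 = 1, and the invariant factors of ∂_1 are all 1, so H_0 = Z.
  H_1: rank ker ∂_1 − rank ∂_2 = (12 − 5) − 6 = 1, and the invariant factors of ∂_2 are all 1, so H_1 = Z.
  H_2: rank ker ∂_2 − rank ∂_3 = (6 − 6) − 0 = 0, and there is no ∂_3, so H_2 = 0.

As a check, the Euler characteristic is 6 − 12 + 6 = 0, which agrees with 1 − 1 + 0 = 0.
(K is a triangulation of the cylinder S^1 x I.)

H_0 = Z,  H_1 = Z,  H_2 = 0.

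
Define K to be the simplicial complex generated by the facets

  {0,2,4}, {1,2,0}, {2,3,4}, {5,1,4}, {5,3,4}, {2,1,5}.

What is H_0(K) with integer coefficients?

H_0 = Z.

We work with the vertex ordering 0 < 1 < 2 < 3 < 4 < 5. The simplices of K, each written with vertices in increasing order, are:

  0-simplices (6): [0], [1], [2], [3], [4], [5]
  1-simplices (12): [0,1], [0,2], [0,4], [1,2], [1,4], [1,5], [2,3], [2,4], [2,5], [3,4], [3,5], [4,5]
  2-simplices (6): [0,1,2], [0,2,4], [1,2,5], [1,4,5], [2,3,4], [3,4,5]

so the chain groups are C_0 ≅ Z^6, C_1 ≅ Z^12, C_2 ≅ Z^6.

Boundary ∂_1: C_1 → C_0 sends each edge [p,q] (with p < q) to q − p. For instance
  ∂[1,2] = [2] − [1].
The 6×12 boundary matrix has rank 5 and Smith normal form diag(1,1,1,1,1).

The boundary map ∂_2: C_2 → C_1 maps a triangle to the signed sum of its edges. For instance
  ∂[1,4,5] = [4,5] − [1,5] + [1,4],
  ∂[0,1,2] = [1,2] − [0,2] + [0,1].
This gives a 12×6 integer matrix of rank 6; reducing to Smith normal form yields diagonal entries (1,1,1,1,1,1).

Reading off H_k = ker ∂_k / im ∂_{k+1}:

  H_0: rank C_0 − rank ∂_1 = 6 − 5 = 1, and the invariant factors of ∂_1 are all 1, so H_0 ≅ Z.

(K is a triangulation of the cylinder S^1 x I.)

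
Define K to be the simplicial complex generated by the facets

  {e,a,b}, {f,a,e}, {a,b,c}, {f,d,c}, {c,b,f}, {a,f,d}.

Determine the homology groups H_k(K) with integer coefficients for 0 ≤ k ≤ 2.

H_0 = Z,  H_1 = Z,  H_2 = 0.

We work with the vertex ordering a < b < c < d < e < f. The simplices of K, each written with vertices in increasing order, are:

  0-simplices (6): a, b, c, d, e, f
  1-simplices (12): ab, ac, ad, ae, af, bc, be, bf, cd, cf, df, ef
  2-simplices (6): abc, abe, adf, aef, bcf, cdf

Hence C_0 ≅ Z^6, C_1 ≅ Z^12, C_2 ≅ Z^6.

The boundary map ∂_1: C_1 → C_0 is given by ∂[p,q] = [q] − [p]. For instance
  ∂df = f − d.
This gives a 6×12 integer matrix of rank 5; reducing to Smith normal form yields diagonal entries (1,1,1,1,1).

Boundary ∂_2: C_2 → C_1 maps a triangle to the signed sum of its edges. For instance
  ∂cdf = df − cf + cd,
  ∂bcf = cf − bf + bc.
The resulting 12×6 matrix has rank 6, and its Smith normal form has invariant factors (1,1,1,1,1,1).

Reading off H_k = ker ∂_k / im ∂_{k+1}:

  H_0: rank C_0 − rank ∂_1 = 6 − 5 = 1, and the invariant factors of ∂_1 are all 1, so H_0 = Z.
  H_1: rank ker ∂_1 − rank ∂_2 = (12 − 5) − 6 = 1, and the invariant factors of ∂_2 are all 1, so H_1 = Z.
  H_2: rank ker ∂_2 − rank ∂_3 = (6 − 6) − 0 = 0, and there is no ∂_3, so H_2 = 0.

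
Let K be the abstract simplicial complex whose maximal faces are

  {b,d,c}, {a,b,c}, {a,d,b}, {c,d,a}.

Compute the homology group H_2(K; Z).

Take the total order a < b < c < d on the vertex set. Then K (dimension 2) consists of the simplices:

  0-simplices (4): a, b, c, d
  1-simplices (6): ab, ac, ad, bc, bd, cd
  2-simplices (4): abc, abd, acd, bcd

Hence C_0 ≅ Z^4, C_1 ≅ Z^6, C_2 ≅ Z^4.

∂_1: C_1 → C_0 maps an edge to its endpoints' difference, ∂[p,q] = q − p. For instance
  ∂ab = b − a.
As a 4×6 matrix over Z this has rank 3, with invariant factors (1,1,1).

∂_2: C_2 → C_1 sends each 2-simplex [p,q,r] to [q,r] − [p,r] + [p,q]. For instance
  ∂acd = cd − ad + ac,
  ∂bcd = cd − bd + bc.
As a 6×4 matrix over Z this has rank 3, with invariant factors (1,1,1).

Computing H_k = (kernel of ∂_k) / (image of ∂_{k+1}):

  H_2: rank ker ∂_2 − rank ∂_3 = (4 − 3) − 0 = 1, and there is no ∂_3, so H_2 ≅ Z.

H_2 = Z.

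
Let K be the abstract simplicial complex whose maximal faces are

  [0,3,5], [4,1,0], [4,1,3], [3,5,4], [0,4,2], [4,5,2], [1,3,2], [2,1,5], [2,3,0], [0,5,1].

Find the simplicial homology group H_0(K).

Fix the vertex order 0 < 1 < 2 < 3 < 4 < 5 and write every simplex with vertices in increasing order. Then dim K = 2 and the simplices of K are:

  0-simplices (6): [0], [1], [2], [3], [4], [5]
  1-simplices (15): [0,1], [0,2], [0,3], [0,4], [0,5], [1,2], [1,3], [1,4], [1,5], [2,3], [2,4], [2,5], [3,4], [3,5], [4,5]
  2-simplices (10): [0,1,4], [0,1,5], [0,2,3], [0,2,4], [0,3,5], [1,2,3], [1,2,5], [1,3,4], [2,4,5], [3,4,5]

giving chain groups C_0 ≅ Z^6, C_1 ≅ Z^15, C_2 ≅ Z^10.

The boundary map ∂_1: C_1 → C_0 is given by ∂[p,q] = [q] − [p]. For instance
  ∂[0,5] = [5] − [0].
The 6×15 boundary matrix has rank 5 and Smith normal form diag(1,1,1,1,1).

Boundary ∂_2: C_2 → C_1 acts by ∂[p,q,r] = [q,r] − [p,r] + [p,q]. For instance
  ∂[0,2,3] = [2,3] − [0,3] + [0,2],
  ∂[0,1,4] = [1,4] − [0,4] + [0,1].
The resulting 15×10 matrix has rank 10, and its Smith normal form has invariant factors (1,1,1,1,1,1,1,1,1,2).

Now H_k = ker ∂_k / im ∂_{k+1}, so:

  H_0: rank C_0 − rank ∂_1 = 6 − 5 = 1, and the invariant factors of ∂_1 are all 1, so H_0 = Z.

H_0 = Z.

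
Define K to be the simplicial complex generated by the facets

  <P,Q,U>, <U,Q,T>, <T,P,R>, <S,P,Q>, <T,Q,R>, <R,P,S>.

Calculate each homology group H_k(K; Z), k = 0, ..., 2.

Order the vertices as P < Q < R < S < T < U. Listing each simplex with vertices in this order, K has dimension 2 with simplices:

  0-simplices (6): P, Q, R, S, T, U
  1-simplices (12): PQ, PR, PS, PT, PU, QR, QS, QT, QU, RS, RT, TU
  2-simplices (6): PQS, PQU, PRS, PRT, QRT, QTU

Hence C_0 ≅ Z^6, C_1 ≅ Z^12, C_2 ≅ Z^6.

The boundary map ∂_1: C_1 → C_0 is given by ∂[p,q] = [q] − [p].
The resulting 6×12 matrix has rank 5, and its Smith normal form has invariant factors (1,1,1,1,1).

The boundary map ∂_2: C_2 → C_1 maps a triangle to the signed sum of its edges. For instance
  ∂QRT = RT − QT + QR,
  ∂PRS = RS − PS + PR.
The resulting 12×6 matrix has rank 6, and its Smith normal form has invariant factors (1,1,1,1,1,1).

Reading off H_k = ker ∂_k / im ∂_{k+1}:

  H_0: rank C_0 − rank ∂_1 = 6 − 5 = 1, and the invariant factors of ∂_1 are all 1, so H_0 ≅ Z.
  H_1: rank ker ∂_1 − rank ∂_2 = (12 − 5) − 6 = 1, and the invariant factors of ∂_2 are all 1, so H_1 ≅ Z.
  H_2: rank ker ∂_2 − rank ∂_3 = (6 − 6) − 0 = 0, and there is no ∂_3, so H_2 ≅ 0.

As a check, the Euler characteristic is 6 − 12 + 6 = 0, which agrees with 1 − 1 + 0 = 0.

H_0 ≅ Z,  H_1 ≅ Z,  H_2 = 0.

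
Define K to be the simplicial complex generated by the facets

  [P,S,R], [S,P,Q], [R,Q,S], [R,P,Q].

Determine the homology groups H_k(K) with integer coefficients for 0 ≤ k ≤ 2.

Fix the vertex order P < Q < R < S and write every simplex with vertices in increasing order. Then dim K = 2 and the simplices of K are:

  0-simplices (4): P, Q, R, S
  1-simplices (6): PQ, PR, PS, QR, QS, RS
  2-simplices (4): PQR, PQS, PRS, QRS

Hence C_0 ≅ Z^4, C_1 ≅ Z^6, C_2 ≅ Z^4.

Boundary ∂_1: C_1 → C_0 sends each edge [p,q] (with p < q) to q − p.
The resulting 4×6 matrix has rank 3, and its Smith normal form has invariant factors (1,1,1).

∂_2: C_2 → C_1 maps a triangle to the signed sum of its edges. For instance
  ∂PRS = RS − PS + PR,
  ∂QRS = RS − QS + QR.
This gives a 6×4 integer matrix of rank 3; reducing to Smith normal form yields diagonal entries (1,1,1).

Reading off H_k = ker ∂_k / im ∂_{k+1}:

  H_0: rank C_0 − rank ∂_1 = 4 − 3 = 1, and the invariant factors of ∂_1 are all 1, so H_0 ≅ Z.
  H_1: rank ker ∂_1 − rank ∂_2 = (6 − 3) − 3 = 0, and the invariant factors of ∂_2 are all 1, so H_1 ≅ 0.
  H_2: rank ker ∂_2 − rank ∂_3 = (4 − 3) − 0 = 1, and there is no ∂_3, so H_2 ≅ Z.

As a check, the Euler characteristic is 4 − 6 + 4 = 2, which agrees with 1 − 0 + 1 = 2.

H_0 = Z,  H_1 = 0,  H_2 = Z.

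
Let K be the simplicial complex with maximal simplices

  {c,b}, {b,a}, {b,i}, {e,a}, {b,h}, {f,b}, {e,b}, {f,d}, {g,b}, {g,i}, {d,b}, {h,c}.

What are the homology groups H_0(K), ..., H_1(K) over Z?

Take the total order a < b < c < d < e < f < g < h < i on the vertex set. Then K (dimension 1) consists of the simplices:

  0-simplices (9): a, b, c, d, e, f, g, h, i
  1-simplices (12): ab, ae, bc, bd, be, bf, bg, bh, bi, ch, df, gi

so the chain groups are C_0 ≅ Z^9, C_1 ≅ Z^12.

∂_1: C_1 → C_0 maps an edge to its endpoints' difference, ∂[p,q] = q − p.
This gives a 9×12 integer matrix of rank 8; reducing to Smith normal form yields diagonal entries (1,1,1,1,1,1,1,1).

Computing H_k = (kernel of ∂_k) / (image of ∂_{k+1}):

  H_0: rank C_0 − rank ∂_1 = 9 − 8 = 1, and the invariant factors of ∂_1 are all 1, so H_0 = Z.
  H_1: rank ker ∂_1 − rank ∂_2 = (12 − 8) − 0 = 4, and there is no ∂_2, so H_1 = Z^4.

H_0 = Z,  H_1 = Z^4.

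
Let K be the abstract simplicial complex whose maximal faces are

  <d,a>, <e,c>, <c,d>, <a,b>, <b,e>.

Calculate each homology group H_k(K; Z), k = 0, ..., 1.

We work with the vertex ordering a < b < c < d < e. The simplices of K, each written with vertices in increasing order, are:

  0-simplices (5): a, b, c, d, e
  1-simplices (5): ab, ad, be, cd, ce

so the chain groups are C_0 ≅ Z^5, C_1 ≅ Z^5.

Boundary ∂_1: C_1 → C_0 is given by ∂[p,q] = [q] − [p]. For instance
  ∂ab = b − a.
The 5×5 boundary matrix has rank 4 and Smith normal form diag(1,1,1,1).

Now H_k = ker ∂_k / im ∂_{k+1}, so:

  H_0: rank C_0 − rank ∂_1 = 5 − 4 = 1, and the invariant factors of ∂_1 are all 1, so H_0 ≅ Z.
  H_1: rank ker ∂_1 − rank ∂_2 = (5 − 4) − 0 = 1, and there is no ∂_2, so H_1 ≅ Z.

(K is a triangulation of the circle S^1.)

H_0 ≅ Z,  H_1 ≅ Z.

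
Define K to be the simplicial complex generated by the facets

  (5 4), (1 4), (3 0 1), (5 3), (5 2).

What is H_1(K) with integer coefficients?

H_1 ≅ Z.

Take the total order 0 < 1 < 2 < 3 < 4 < 5 on the vertex set. Then K (dimension 2) consists of the simplices:

  0-simplices (6): [0], [1], [2], [3], [4], [5]
  1-simplices (7): [0,1], [0,3], [1,3], [1,4], [2,5], [3,5], [4,5]
  2-simplices (1): [0,1,3]

so the chain groups are C_0 ≅ Z^6, C_1 ≅ Z^7, C_2 ≅ Z^1.

Boundary ∂_1: C_1 → C_0 maps an edge to its endpoints' difference, ∂[p,q] = q − p. For instance
  ∂[4,5] = [5] − [4].
As a 6×7 matrix over Z this has rank 5, with invariant factors (1,1,1,1,1).

Boundary ∂_2: C_2 → C_1 maps a triangle to the signed sum of its edges. For instance
  ∂[0,1,3] = [1,3] − [0,3] + [0,1].
The 7×1 boundary matrix has rank 1 and Smith normal form diag(1).

Computing H_k = (kernel of ∂_k) / (image of ∂_{k+1}):

  H_1: rank ker ∂_1 − rank ∂_2 = (7 − 5) − 1 = 1, and the invariant factors of ∂_2 are all 1, so H_1 = Z.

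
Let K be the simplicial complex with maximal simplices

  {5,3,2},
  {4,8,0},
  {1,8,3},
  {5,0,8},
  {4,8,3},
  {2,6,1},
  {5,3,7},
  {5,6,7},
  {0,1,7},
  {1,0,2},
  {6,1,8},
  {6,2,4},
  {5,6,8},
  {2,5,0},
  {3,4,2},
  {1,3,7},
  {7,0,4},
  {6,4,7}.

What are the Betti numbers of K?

b_0 = 1, b_1 = 2, b_2 = 1.

Order the vertices as 0 < 1 < 2 < 3 < 4 < 5 < 6 < 7 < 8. Listing each simplex with vertices in this order, K has dimension 2 with simplices:

  0-simplices (9): [0], [1], [2], [3], [4], [5], [6], [7], [8]
  1-simplices (27): (27 of them)
  2-simplices (18): [0,1,2], [0,1,7], [0,2,5], [0,4,7], [0,4,8], [0,5,8], [1,2,6], [1,3,7], [1,3,8], [1,6,8], [2,3,4], [2,3,5], [2,4,6], [3,4,8], [3,5,7], [4,6,7], [5,6,7], [5,6,8]

so the chain groups are C_0 ≅ Z^9, C_1 ≅ Z^27, C_2 ≅ Z^18.

The boundary map ∂_1: C_1 → C_0 sends each edge [p,q] (with p < q) to q − p. For instance
  ∂[1,3] = [3] − [1].
The resulting 9×27 matrix has rank 8, and its Smith normal form has invariant factors (1,1,1,1,1,1,1,1).

The boundary map ∂_2: C_2 → C_1 sends each 2-simplex [p,q,r] to [q,r] − [p,r] + [p,q]. For instance
  ∂[0,4,7] = [4,7] − [0,7] + [0,4],
  ∂[5,6,8] = [6,8] − [5,8] + [5,6].
This gives a 27×18 integer matrix of rank 17; reducing to Smith normal form yields diagonal entries (1,1,1,1,1,1,1,1,1,1,1,1,1,1,1,1,1).

Computing H_k = (kernel of ∂_k) / (image of ∂_{k+1}):

  H_0: rank C_0 − rank ∂_1 = 9 − 8 = 1, and the invariant factors of ∂_1 are all 1, so H_0 ≅ Z.
  H_1: rank ker ∂_1 − rank ∂_2 = (27 − 8) − 17 = 2, and the invariant factors of ∂_2 are all 1, so H_1 ≅ Z^2.
  H_2: rank ker ∂_2 − rank ∂_3 = (18 − 17) − 0 = 1, and there is no ∂_3, so H_2 ≅ Z.

As a check, the Euler characteristic is 9 − 27 + 18 = 0, which agrees with 1 − 2 + 1 = 0.

Hence the Betti numbers are b_0 = 1, b_1 = 2, b_2 = 1.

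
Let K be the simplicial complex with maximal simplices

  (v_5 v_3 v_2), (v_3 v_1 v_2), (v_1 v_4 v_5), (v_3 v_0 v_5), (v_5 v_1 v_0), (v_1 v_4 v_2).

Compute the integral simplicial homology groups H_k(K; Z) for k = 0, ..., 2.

H_0 = Z,  H_1 = Z,  H_2 = 0.

Fix the vertex order v_0 < v_1 < v_2 < v_3 < v_4 < v_5 and write every simplex with vertices in increasing order. Then dim K = 2 and the simplices of K are:

  0-simplices (6): [v_0], [v_1], [v_2], [v_3], [v_4], [v_5]
  1-simplices (12): [v_0,v_1], [v_0,v_3], [v_0,v_5], [v_1,v_2], [v_1,v_3], [v_1,v_4], [v_1,v_5], [v_2,v_3], [v_2,v_4], [v_2,v_5], [v_3,v_5], [v_4,v_5]
  2-simplices (6): [v_0,v_1,v_5], [v_0,v_3,v_5], [v_1,v_2,v_3], [v_1,v_2,v_4], [v_1,v_4,v_5], [v_2,v_3,v_5]

so the chain groups are C_0 ≅ Z^6, C_1 ≅ Z^12, C_2 ≅ Z^6.

The boundary map ∂_1: C_1 → C_0 sends each edge [p,q] (with p < q) to q − p.
The resulting 6×12 matrix has rank 5, and its Smith normal form has invariant factors (1,1,1,1,1).

∂_2: C_2 → C_1 sends each 2-simplex [p,q,r] to [q,r] − [p,r] + [p,q]. For instance
  ∂[v_0,v_3,v_5] = [v_3,v_5] − [v_0,v_5] + [v_0,v_3],
  ∂[v_1,v_4,v_5] = [v_4,v_5] − [v_1,v_5] + [v_1,v_4].
The 12×6 boundary matrix has rank 6 and Smith normal form diag(1,1,1,1,1,1).

Reading off H_k = ker ∂_k / im ∂_{k+1}:

  H_0: rank C_0 − rank ∂_1 = 6 − 5 = 1, and the invariant factors of ∂_1 are all 1, so H_0 = Z.
  H_1: rank ker ∂_1 − rank ∂_2 = (12 − 5) − 6 = 1, and the invariant factors of ∂_2 are all 1, so H_1 = Z.
  H_2: rank ker ∂_2 − rank ∂_3 = (6 − 6) − 0 = 0, and there is no ∂_3, so H_2 = 0.

(K is a triangulation of the cylinder S^1 x I.)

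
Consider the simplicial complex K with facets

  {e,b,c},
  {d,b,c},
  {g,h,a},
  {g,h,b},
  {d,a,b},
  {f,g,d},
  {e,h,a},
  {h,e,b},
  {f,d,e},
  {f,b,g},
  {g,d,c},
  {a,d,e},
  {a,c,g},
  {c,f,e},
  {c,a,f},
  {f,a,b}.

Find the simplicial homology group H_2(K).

K has 8 vertices, 24 edges, 16 triangles.
rank ∂_2 = 15, rank ∂_3 = 0 ⇒ b_2 = 16 − 15 − 0 = 1. So H_2 = Z.

H_2 = Z.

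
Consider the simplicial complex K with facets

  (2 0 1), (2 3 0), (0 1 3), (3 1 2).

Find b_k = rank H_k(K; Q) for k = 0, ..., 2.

b_0 = 1, b_1 = 0, b_2 = 1.

We work with the vertex ordering 0 < 1 < 2 < 3. The simplices of K, each written with vertices in increasing order, are:

  0-simplices (4): [0], [1], [2], [3]
  1-simplices (6): [0,1], [0,2], [0,3], [1,2], [1,3], [2,3]
  2-simplices (4): [0,1,2], [0,1,3], [0,2,3], [1,2,3]

Hence C_0 ≅ Z^4, C_1 ≅ Z^6, C_2 ≅ Z^4.

∂_1: C_1 → C_0 sends each edge [p,q] (with p < q) to q − p.
As a 4×6 matrix over Z this has rank 3, with invariant factors (1,1,1).

Boundary ∂_2: C_2 → C_1 sends each 2-simplex [p,q,r] to [q,r] − [p,r] + [p,q]. For instance
  ∂[0,1,3] = [1,3] − [0,3] + [0,1],
  ∂[1,2,3] = [2,3] − [1,3] + [1,2].
As a 6×4 matrix over Z this has rank 3, with invariant factors (1,1,1).

Computing H_k = (kernel of ∂_k) / (image of ∂_{k+1}):

  H_0: rank C_0 − rank ∂_1 = 4 − 3 = 1, and the invariant factors of ∂_1 are all 1, so H_0 = Z.
  H_1: rank ker ∂_1 − rank ∂_2 = (6 − 3) − 3 = 0, and the invariant factors of ∂_2 are all 1, so H_1 = 0.
  H_2: rank ker ∂_2 − rank ∂_3 = (4 − 3) − 0 = 1, and there is no ∂_3, so H_2 = Z.

(K is a triangulation of the 2-sphere S^2.)

Hence the Betti numbers are b_0 = 1, b_1 = 0, b_2 = 1.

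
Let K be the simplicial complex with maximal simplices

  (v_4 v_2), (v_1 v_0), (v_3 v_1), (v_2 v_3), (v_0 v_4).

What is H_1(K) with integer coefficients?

K has 5 vertices, 5 edges.
rank ∂_1 = 4, rank ∂_2 = 0 ⇒ b_1 = 5 − 4 − 0 = 1. So H_1 ≅ Z.

H_1 ≅ Z.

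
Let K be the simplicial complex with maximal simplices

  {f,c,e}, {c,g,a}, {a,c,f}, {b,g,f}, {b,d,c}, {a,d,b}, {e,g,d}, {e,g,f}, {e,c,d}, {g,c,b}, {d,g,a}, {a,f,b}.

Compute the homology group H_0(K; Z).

H_0 = Z.

Order the vertices as a < b < c < d < e < f < g. Listing each simplex with vertices in this order, K has dimension 2 with simplices:

  0-simplices (7): a, b, c, d, e, f, g
  1-simplices (18): ab, ac, ad, af, ag, bc, bd, bf, bg, cd, ce, cf, cg, de, dg, ef, eg, fg
  2-simplices (12): abd, abf, acf, acg, adg, bcd, bcg, bfg, cde, cef, deg, efg

Hence C_0 ≅ Z^7, C_1 ≅ Z^18, C_2 ≅ Z^12.

Boundary ∂_1: C_1 → C_0 sends each edge [p,q] (with p < q) to q − p. For instance
  ∂cg = g − c.
As a 7×18 matrix over Z this has rank 6, with invariant factors (1,1,1,1,1,1).

The boundary map ∂_2: C_2 → C_1 maps a triangle to the signed sum of its edges. For instance
  ∂bfg = fg − bg + bf,
  ∂acf = cf − af + ac.
As a 18×12 matrix over Z this has rank 12, with invariant factors (1,1,1,1,1,1,1,1,1,1,1,2).

Now H_k = ker ∂_k / im ∂_{k+1}, so:

  H_0: rank C_0 − rank ∂_1 = 7 − 6 = 1, and the invariant factors of ∂_1 are all 1, so H_0 ≅ Z.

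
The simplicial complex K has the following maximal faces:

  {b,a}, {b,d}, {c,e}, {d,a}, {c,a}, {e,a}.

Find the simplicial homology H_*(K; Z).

Take the total order a < b < c < d < e on the vertex set. Then K (dimension 1) consists of the simplices:

  0-simplices (5): a, b, c, d, e
  1-simplices (6): ab, ac, ad, ae, bd, ce

so the chain groups are C_0 ≅ Z^5, C_1 ≅ Z^6.

∂_1: C_1 → C_0 is given by ∂[p,q] = [q] − [p]. For instance
  ∂ce = e − c.
As a 5×6 matrix over Z this has rank 4, with invariant factors (1,1,1,1).

Now H_k = ker ∂_k / im ∂_{k+1}, so:

  H_0: rank C_0 − rank ∂_1 = 5 − 4 = 1, and the invariant factors of ∂_1 are all 1, so H_0 = Z.
  H_1: rank ker ∂_1 − rank ∂_2 = (6 − 4) − 0 = 2, and there is no ∂_2, so H_1 = Z^2.

H_0 ≅ Z,  H_1 ≅ Z^2.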